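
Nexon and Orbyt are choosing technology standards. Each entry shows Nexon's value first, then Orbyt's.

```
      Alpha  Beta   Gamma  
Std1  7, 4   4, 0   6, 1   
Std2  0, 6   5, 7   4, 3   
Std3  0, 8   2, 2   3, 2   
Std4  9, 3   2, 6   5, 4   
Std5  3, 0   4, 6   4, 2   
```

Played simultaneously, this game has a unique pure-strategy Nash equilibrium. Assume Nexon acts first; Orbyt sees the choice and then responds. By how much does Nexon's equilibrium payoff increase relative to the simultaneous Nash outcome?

2

Backward induction with Nexon moving first.
- Std1: Orbyt compares 4, 0, 1 and picks Alpha; Nexon would get 7.
- Std2: Orbyt compares 6, 7, 3 and picks Beta; Nexon would get 5.
- Std3: Orbyt compares 8, 2, 2 and picks Alpha; Nexon would get 0.
- Std4: Orbyt compares 3, 6, 4 and picks Beta; Nexon would get 2.
- Std5: Orbyt compares 0, 6, 2 and picks Beta; Nexon would get 4.
Among 7, 5, 0, 2, 4, the best is 7 at Std1. Subgame-perfect outcome: (Std1, Alpha) with payoffs (7, 4).
Now find the simultaneous Nash equilibrium.
Nexon's best replies: Alpha→Std4; Beta→Std2; Gamma→Std1.
Orbyt's best replies: Std1→Alpha; Std2→Beta; Std3→Alpha; Std4→Beta; Std5→Beta.
The unique mutual best reply is (Std2, Beta), giving (5, 7).
Nexon's commitment gain: 7 − 5 = 2.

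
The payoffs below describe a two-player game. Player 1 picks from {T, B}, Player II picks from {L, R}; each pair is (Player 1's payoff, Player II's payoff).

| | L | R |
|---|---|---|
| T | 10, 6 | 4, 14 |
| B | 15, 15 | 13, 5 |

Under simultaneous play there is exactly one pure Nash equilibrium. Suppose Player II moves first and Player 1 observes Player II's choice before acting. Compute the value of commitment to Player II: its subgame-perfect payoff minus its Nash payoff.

Backward induction with Player II moving first.
- L: Player 1 compares 10, 15 and picks B; Player II would get 15.
- R: Player 1 compares 4, 13 and picks B; Player II would get 5.
Maximizing over 15, 5, Player II chooses L. Subgame-perfect outcome: (B, L) with payoffs (15, 15).
For the simultaneous game, intersect best replies.
Player 1's best replies: L→B; R→B.
Player II's best replies: T→R; B→L.
Only (B, L) has each player best-responding; Nash payoffs (15, 15).
Player II's commitment gain: 15 − 15 = 0.

0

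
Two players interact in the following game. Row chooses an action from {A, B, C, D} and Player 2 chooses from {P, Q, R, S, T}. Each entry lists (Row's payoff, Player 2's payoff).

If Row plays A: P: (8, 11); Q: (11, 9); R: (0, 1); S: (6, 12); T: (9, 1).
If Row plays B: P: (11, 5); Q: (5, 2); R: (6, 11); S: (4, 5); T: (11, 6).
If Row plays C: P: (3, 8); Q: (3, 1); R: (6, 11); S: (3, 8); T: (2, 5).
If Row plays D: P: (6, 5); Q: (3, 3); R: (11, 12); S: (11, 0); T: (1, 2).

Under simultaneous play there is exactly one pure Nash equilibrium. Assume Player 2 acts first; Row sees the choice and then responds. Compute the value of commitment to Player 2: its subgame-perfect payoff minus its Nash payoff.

0

Row best-responds to each possible Player 2 move:
- P → Row plays B (best of 8, 11, 3, 6); Player 2 gets 5.
- Q → Row plays A (best of 11, 5, 3, 3); Player 2 gets 9.
- R → Row plays D (best of 0, 6, 6, 11); Player 2 gets 12.
- S → Row plays D (best of 6, 4, 3, 11); Player 2 gets 0.
- T → Row plays B (best of 9, 11, 2, 1); Player 2 gets 6.
Player 2's induced payoffs are 5, 9, 12, 0, 6, so Player 2 commits to R. Subgame-perfect outcome: (D, R) with payoffs (11, 12).
Now find the simultaneous Nash equilibrium.
Row's best replies: P→B; Q→A; R→D; S→D; T→B.
Player 2's best replies: A→S; B→R; C→R; D→R.
Only (D, R) has each player best-responding; Nash payoffs (11, 12).
Player 2's commitment gain: 12 − 12 = 0.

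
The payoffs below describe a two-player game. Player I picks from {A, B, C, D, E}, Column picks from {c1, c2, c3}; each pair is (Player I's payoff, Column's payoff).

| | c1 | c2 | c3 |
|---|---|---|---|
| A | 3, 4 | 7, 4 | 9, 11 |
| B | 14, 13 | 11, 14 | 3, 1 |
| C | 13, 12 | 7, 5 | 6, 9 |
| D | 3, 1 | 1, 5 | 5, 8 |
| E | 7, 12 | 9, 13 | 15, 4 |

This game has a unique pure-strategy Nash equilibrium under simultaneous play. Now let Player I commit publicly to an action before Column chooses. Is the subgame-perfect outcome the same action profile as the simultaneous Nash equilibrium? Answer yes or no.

Column best-responds to each possible Player I move:
- A: BR = c3, leader payoff 9.
- B: BR = c2, leader payoff 11.
- C: BR = c1, leader payoff 13.
- D: BR = c3, leader payoff 5.
- E: BR = c2, leader payoff 9.
Player I's induced payoffs are 9, 11, 13, 5, 9, so Player I commits to C. Subgame-perfect outcome: (C, c1) with payoffs (13, 12).
Under simultaneous play:
Player I's best replies: c1→B; c2→B; c3→E.
Column's best replies: A→c3; B→c2; C→c1; D→c3; E→c2.
The unique mutual best reply is (B, c2), giving (11, 14).
Sequential outcome (C, c1) differs from the Nash profile (B, c2).

no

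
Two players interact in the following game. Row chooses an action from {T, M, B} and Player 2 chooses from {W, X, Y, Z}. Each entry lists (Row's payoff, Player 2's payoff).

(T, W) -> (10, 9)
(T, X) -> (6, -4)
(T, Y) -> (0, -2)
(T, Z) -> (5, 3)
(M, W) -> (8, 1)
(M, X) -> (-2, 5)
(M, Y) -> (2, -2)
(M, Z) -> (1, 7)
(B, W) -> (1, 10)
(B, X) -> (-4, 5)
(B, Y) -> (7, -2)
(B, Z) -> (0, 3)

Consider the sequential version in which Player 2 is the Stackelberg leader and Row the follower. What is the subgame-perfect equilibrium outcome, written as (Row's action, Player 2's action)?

Work backward from Row's decision.
- W → Row plays T (best of 10, 8, 1); Player 2 gets 9.
- X → Row plays T (best of 6, -2, -4); Player 2 gets -4.
- Y → Row plays B (best of 0, 2, 7); Player 2 gets -2.
- Z → Row plays T (best of 5, 1, 0); Player 2 gets 3.
Player 2's induced payoffs are 9, -4, -2, 3, so Player 2 commits to W. Subgame-perfect outcome: (T, W) with payoffs (10, 9).

(T, W)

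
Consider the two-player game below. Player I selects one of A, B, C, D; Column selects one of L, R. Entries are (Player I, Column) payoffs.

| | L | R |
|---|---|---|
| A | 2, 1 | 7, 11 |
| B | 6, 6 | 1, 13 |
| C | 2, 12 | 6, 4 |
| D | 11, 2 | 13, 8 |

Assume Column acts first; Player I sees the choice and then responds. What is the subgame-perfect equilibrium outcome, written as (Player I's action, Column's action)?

(D, R)

Work backward from Player I's decision.
- L: BR = D, leader payoff 2.
- R: BR = D, leader payoff 8.
Column's induced payoffs are 2, 8, so Column commits to R. Subgame-perfect outcome: (D, R) with payoffs (13, 8).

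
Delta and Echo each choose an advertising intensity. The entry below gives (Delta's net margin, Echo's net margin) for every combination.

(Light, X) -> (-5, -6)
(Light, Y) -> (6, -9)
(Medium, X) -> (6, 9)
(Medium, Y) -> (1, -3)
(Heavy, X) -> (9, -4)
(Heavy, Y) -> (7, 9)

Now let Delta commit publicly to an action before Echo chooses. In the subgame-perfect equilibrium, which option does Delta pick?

Echo best-responds to each possible Delta move:
- Light → Echo plays X (best of -6, -9); Delta gets -5.
- Medium → Echo plays X (best of 9, -3); Delta gets 6.
- Heavy → Echo plays Y (best of -4, 9); Delta gets 7.
Maximizing over -5, 6, 7, Delta chooses Heavy. Subgame-perfect outcome: (Heavy, Y) with payoffs (7, 9).

Heavy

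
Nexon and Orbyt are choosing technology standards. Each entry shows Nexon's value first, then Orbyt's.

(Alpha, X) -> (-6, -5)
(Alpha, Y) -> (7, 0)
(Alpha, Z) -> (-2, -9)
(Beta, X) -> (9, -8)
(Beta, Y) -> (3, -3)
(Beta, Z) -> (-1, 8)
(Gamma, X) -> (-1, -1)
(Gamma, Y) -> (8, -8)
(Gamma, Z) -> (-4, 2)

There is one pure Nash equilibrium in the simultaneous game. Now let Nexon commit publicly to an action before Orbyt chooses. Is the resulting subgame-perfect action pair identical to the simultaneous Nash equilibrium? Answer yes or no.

no

Work backward from Orbyt's decision.
- Alpha → Orbyt plays Y (best of -5, 0, -9); Nexon gets 7.
- Beta → Orbyt plays Z (best of -8, -3, 8); Nexon gets -1.
- Gamma → Orbyt plays Z (best of -1, -8, 2); Nexon gets -4.
Nexon's induced payoffs are 7, -1, -4, so Nexon commits to Alpha. Subgame-perfect outcome: (Alpha, Y) with payoffs (7, 0).
For the simultaneous game, intersect best replies.
Nexon's best replies: X→Beta; Y→Gamma; Z→Beta.
Orbyt's best replies: Alpha→Y; Beta→Z; Gamma→Z.
Only (Beta, Z) has each player best-responding; Nash payoffs (-1, 8).
Sequential outcome (Alpha, Y) differs from the Nash profile (Beta, Z).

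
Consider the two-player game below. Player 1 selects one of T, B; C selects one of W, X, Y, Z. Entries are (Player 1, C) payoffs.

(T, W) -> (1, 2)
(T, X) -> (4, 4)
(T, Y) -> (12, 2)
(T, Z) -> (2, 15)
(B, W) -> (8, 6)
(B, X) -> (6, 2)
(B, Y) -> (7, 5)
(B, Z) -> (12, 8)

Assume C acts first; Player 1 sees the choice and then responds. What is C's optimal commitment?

Z

Player 1 best-responds to each possible C move:
- W: BR = B, leader payoff 6.
- X: BR = B, leader payoff 2.
- Y: BR = T, leader payoff 2.
- Z: BR = B, leader payoff 8.
Among 6, 2, 2, 8, the best is 8 at Z. Subgame-perfect outcome: (B, Z) with payoffs (12, 8).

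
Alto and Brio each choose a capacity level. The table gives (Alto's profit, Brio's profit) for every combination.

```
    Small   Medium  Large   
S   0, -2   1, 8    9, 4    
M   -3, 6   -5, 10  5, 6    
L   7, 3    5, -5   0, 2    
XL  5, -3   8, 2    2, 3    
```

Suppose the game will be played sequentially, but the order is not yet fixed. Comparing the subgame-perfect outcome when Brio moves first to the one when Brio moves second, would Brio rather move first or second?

first

If Alto leads: Brio's best replies are S→Medium, M→Medium, L→Small, XL→Large; Alto's induced payoffs 1, -5, 7, 2; outcome (L, Small), payoffs (7, 3).
If Brio leads: Alto's best replies are Small→L, Medium→XL, Large→S; Brio's induced payoffs 3, 2, 4; outcome (S, Large), payoffs (9, 4).
Brio gets 4 moving first and 3 moving second, so Brio prefers to move first.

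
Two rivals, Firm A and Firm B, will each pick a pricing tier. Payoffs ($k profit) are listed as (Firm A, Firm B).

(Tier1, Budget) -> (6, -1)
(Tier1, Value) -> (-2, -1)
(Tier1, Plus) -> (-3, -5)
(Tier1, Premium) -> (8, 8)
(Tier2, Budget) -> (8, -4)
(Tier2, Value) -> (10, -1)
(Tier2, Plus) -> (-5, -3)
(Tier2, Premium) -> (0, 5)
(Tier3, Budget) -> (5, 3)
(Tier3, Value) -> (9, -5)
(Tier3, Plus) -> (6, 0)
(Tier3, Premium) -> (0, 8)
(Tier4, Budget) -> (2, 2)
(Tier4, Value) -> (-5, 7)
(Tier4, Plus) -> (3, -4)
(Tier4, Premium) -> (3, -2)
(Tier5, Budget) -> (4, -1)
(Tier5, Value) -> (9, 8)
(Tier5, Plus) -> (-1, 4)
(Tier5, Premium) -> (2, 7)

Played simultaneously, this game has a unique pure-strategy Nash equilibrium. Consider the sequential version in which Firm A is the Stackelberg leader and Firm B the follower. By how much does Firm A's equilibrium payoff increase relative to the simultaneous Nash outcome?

Work backward from Firm B's decision.
- Tier1: BR = Premium, leader payoff 8.
- Tier2: BR = Premium, leader payoff 0.
- Tier3: BR = Premium, leader payoff 0.
- Tier4: BR = Value, leader payoff -5.
- Tier5: BR = Value, leader payoff 9.
Among 8, 0, 0, -5, 9, the best is 9 at Tier5. Subgame-perfect outcome: (Tier5, Value) with payoffs (9, 8).
Now find the simultaneous Nash equilibrium.
Firm A's best replies: Budget→Tier2; Value→Tier2; Plus→Tier3; Premium→Tier1.
Firm B's best replies: Tier1→Premium; Tier2→Premium; Tier3→Premium; Tier4→Value; Tier5→Value.
Only (Tier1, Premium) has each player best-responding; Nash payoffs (8, 8).
Firm A's commitment gain: 9 − 8 = 1.

1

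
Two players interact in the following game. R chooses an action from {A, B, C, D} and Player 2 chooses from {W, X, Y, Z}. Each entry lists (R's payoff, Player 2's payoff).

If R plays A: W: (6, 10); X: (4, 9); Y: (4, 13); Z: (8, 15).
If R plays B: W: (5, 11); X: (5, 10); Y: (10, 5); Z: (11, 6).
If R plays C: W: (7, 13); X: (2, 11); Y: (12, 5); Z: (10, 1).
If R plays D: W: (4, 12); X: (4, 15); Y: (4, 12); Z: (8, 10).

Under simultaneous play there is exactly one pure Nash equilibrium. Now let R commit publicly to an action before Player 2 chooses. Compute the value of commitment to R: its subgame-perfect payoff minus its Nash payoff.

1

Work backward from Player 2's decision.
- A: BR = Z, leader payoff 8.
- B: BR = W, leader payoff 5.
- C: BR = W, leader payoff 7.
- D: BR = X, leader payoff 4.
Among 8, 5, 7, 4, the best is 8 at A. Subgame-perfect outcome: (A, Z) with payoffs (8, 15).
For the simultaneous game, intersect best replies.
R's best replies: W→C; X→B; Y→C; Z→B.
Player 2's best replies: A→Z; B→W; C→W; D→X.
The unique mutual best reply is (C, W), giving (7, 13).
R's commitment gain: 8 − 7 = 1.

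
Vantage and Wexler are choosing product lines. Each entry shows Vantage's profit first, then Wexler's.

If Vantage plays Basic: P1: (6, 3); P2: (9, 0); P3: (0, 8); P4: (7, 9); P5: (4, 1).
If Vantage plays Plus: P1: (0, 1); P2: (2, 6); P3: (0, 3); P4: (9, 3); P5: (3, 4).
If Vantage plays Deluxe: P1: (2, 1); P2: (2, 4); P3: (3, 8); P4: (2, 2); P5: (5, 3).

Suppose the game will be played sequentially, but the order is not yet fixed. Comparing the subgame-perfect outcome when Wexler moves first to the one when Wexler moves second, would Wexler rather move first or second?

If Vantage leads: Wexler's best replies are Basic→P4, Plus→P2, Deluxe→P3; Vantage's induced payoffs 7, 2, 3; outcome (Basic, P4), payoffs (7, 9).
If Wexler leads: Vantage's best replies are P1→Basic, P2→Basic, P3→Deluxe, P4→Plus, P5→Deluxe; Wexler's induced payoffs 3, 0, 8, 3, 3; outcome (Deluxe, P3), payoffs (3, 8).
Wexler gets 8 moving first and 9 moving second, so Wexler prefers to move second.

second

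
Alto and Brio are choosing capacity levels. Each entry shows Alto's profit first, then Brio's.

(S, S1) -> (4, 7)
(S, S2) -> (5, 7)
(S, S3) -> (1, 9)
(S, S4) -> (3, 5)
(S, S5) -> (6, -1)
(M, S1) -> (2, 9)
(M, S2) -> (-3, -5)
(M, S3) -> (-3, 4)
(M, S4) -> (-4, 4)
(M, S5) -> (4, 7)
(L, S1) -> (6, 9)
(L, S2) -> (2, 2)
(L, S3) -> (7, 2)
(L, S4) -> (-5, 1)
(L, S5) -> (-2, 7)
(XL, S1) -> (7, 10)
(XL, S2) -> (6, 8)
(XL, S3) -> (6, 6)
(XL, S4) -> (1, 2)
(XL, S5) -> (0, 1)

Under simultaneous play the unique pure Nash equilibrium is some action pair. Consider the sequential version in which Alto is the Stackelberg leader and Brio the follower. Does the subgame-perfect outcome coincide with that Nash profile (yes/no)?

Brio best-responds to each possible Alto move:
- S → Brio plays S3 (best of 7, 7, 9, 5, -1); Alto gets 1.
- M → Brio plays S1 (best of 9, -5, 4, 4, 7); Alto gets 2.
- L → Brio plays S1 (best of 9, 2, 2, 1, 7); Alto gets 6.
- XL → Brio plays S1 (best of 10, 8, 6, 2, 1); Alto gets 7.
Alto's induced payoffs are 1, 2, 6, 7, so Alto commits to XL. Subgame-perfect outcome: (XL, S1) with payoffs (7, 10).
Now find the simultaneous Nash equilibrium.
Alto's best replies: S1→XL; S2→XL; S3→L; S4→S; S5→S.
Brio's best replies: S→S3; M→S1; L→S1; XL→S1.
Only (XL, S1) has each player best-responding; Nash payoffs (7, 10).
Sequential outcome (XL, S1) coincides with the Nash profile (XL, S1).

yes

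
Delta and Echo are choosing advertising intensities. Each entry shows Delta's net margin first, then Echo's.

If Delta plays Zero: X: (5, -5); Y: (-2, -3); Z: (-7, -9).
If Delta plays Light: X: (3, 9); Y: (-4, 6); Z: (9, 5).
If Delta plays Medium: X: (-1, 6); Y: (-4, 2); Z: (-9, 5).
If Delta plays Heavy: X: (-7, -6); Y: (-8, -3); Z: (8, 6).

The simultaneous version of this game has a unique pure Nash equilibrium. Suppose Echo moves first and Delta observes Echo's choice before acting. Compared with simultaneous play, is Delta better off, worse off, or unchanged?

better off

Solve by backward induction (Echo leads).
- X: BR = Zero, leader payoff -5.
- Y: BR = Zero, leader payoff -3.
- Z: BR = Light, leader payoff 5.
Among -5, -3, 5, the best is 5 at Z. Subgame-perfect outcome: (Light, Z) with payoffs (9, 5).
For the simultaneous game, intersect best replies.
Delta's best replies: X→Zero; Y→Zero; Z→Light.
Echo's best replies: Zero→Y; Light→X; Medium→X; Heavy→Z.
Only (Zero, Y) has each player best-responding; Nash payoffs (-2, -3).
Delta earns 9 sequentially versus -2 at the Nash outcome: better off.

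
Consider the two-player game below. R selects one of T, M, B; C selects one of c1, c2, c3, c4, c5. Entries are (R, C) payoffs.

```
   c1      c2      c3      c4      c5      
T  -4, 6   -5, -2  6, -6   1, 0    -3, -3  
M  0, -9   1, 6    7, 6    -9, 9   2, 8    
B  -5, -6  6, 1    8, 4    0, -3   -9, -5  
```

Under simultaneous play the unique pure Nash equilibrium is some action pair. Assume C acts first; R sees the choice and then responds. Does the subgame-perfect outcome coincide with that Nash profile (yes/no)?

Backward induction with C moving first.
- c1: R compares -4, 0, -5 and picks M; C would get -9.
- c2: R compares -5, 1, 6 and picks B; C would get 1.
- c3: R compares 6, 7, 8 and picks B; C would get 4.
- c4: R compares 1, -9, 0 and picks T; C would get 0.
- c5: R compares -3, 2, -9 and picks M; C would get 8.
Among -9, 1, 4, 0, 8, the best is 8 at c5. Subgame-perfect outcome: (M, c5) with payoffs (2, 8).
Now find the simultaneous Nash equilibrium.
R's best replies: c1→M; c2→B; c3→B; c4→T; c5→M.
C's best replies: T→c1; M→c4; B→c3.
The unique mutual best reply is (B, c3), giving (8, 4).
Sequential outcome (M, c5) differs from the Nash profile (B, c3).

no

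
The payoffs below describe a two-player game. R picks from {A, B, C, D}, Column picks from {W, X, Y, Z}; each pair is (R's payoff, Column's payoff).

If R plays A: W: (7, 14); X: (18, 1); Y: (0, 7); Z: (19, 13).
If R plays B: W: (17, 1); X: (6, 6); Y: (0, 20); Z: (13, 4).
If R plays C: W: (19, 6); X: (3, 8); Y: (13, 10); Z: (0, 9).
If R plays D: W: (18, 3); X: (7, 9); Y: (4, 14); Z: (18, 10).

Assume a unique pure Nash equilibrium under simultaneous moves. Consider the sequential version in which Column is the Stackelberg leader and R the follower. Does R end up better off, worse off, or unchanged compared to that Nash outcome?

better off

Work backward from R's decision.
- W: R compares 7, 17, 19, 18 and picks C; Column would get 6.
- X: R compares 18, 6, 3, 7 and picks A; Column would get 1.
- Y: R compares 0, 0, 13, 4 and picks C; Column would get 10.
- Z: R compares 19, 13, 0, 18 and picks A; Column would get 13.
Column's induced payoffs are 6, 1, 10, 13, so Column commits to Z. Subgame-perfect outcome: (A, Z) with payoffs (19, 13).
Under simultaneous play:
R's best replies: W→C; X→A; Y→C; Z→A.
Column's best replies: A→W; B→Y; C→Y; D→Y.
Only (C, Y) has each player best-responding; Nash payoffs (13, 10).
R earns 19 sequentially versus 13 at the Nash outcome: better off.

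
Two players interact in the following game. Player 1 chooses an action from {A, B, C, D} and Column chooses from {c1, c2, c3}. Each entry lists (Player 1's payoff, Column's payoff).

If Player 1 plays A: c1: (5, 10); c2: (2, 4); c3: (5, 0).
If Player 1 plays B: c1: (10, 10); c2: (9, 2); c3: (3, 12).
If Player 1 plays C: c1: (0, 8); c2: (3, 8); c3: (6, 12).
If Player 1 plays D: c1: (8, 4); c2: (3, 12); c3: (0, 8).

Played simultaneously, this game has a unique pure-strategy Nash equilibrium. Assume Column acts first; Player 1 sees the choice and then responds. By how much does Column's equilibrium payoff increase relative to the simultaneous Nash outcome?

Backward induction with Column moving first.
- c1: BR = B, leader payoff 10.
- c2: BR = B, leader payoff 2.
- c3: BR = C, leader payoff 12.
Maximizing over 10, 2, 12, Column chooses c3. Subgame-perfect outcome: (C, c3) with payoffs (6, 12).
Under simultaneous play:
Player 1's best replies: c1→B; c2→B; c3→C.
Column's best replies: A→c1; B→c3; C→c3; D→c2.
Only (C, c3) has each player best-responding; Nash payoffs (6, 12).
Column's commitment gain: 12 − 12 = 0.

0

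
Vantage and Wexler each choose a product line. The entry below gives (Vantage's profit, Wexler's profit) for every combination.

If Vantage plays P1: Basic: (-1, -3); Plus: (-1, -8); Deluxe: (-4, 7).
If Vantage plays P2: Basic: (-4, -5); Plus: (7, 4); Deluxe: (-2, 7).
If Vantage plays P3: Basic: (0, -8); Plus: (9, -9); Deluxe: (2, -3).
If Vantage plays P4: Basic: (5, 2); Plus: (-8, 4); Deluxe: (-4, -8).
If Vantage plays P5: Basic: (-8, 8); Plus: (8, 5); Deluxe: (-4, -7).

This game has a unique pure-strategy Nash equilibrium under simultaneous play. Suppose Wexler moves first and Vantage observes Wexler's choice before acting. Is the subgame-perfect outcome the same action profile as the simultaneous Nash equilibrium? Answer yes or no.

Solve by backward induction (Wexler leads).
- Basic: Vantage compares -1, -4, 0, 5, -8 and picks P4; Wexler would get 2.
- Plus: Vantage compares -1, 7, 9, -8, 8 and picks P3; Wexler would get -9.
- Deluxe: Vantage compares -4, -2, 2, -4, -4 and picks P3; Wexler would get -3.
Among 2, -9, -3, the best is 2 at Basic. Subgame-perfect outcome: (P4, Basic) with payoffs (5, 2).
Under simultaneous play:
Vantage's best replies: Basic→P4; Plus→P3; Deluxe→P3.
Wexler's best replies: P1→Deluxe; P2→Deluxe; P3→Deluxe; P4→Plus; P5→Basic.
Only (P3, Deluxe) has each player best-responding; Nash payoffs (2, -3).
Sequential outcome (P4, Basic) differs from the Nash profile (P3, Deluxe).

no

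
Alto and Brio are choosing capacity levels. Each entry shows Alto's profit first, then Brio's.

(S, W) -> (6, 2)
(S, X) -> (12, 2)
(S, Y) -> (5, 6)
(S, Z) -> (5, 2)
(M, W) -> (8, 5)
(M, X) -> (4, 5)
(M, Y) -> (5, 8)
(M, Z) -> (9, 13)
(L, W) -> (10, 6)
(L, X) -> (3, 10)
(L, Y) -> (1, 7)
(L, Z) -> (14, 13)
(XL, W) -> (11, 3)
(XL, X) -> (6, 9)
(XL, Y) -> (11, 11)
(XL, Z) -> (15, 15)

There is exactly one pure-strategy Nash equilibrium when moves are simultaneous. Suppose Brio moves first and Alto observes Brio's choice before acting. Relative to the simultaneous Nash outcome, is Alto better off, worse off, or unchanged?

unchanged

Alto best-responds to each possible Brio move:
- W: BR = XL, leader payoff 3.
- X: BR = S, leader payoff 2.
- Y: BR = XL, leader payoff 11.
- Z: BR = XL, leader payoff 15.
Brio's induced payoffs are 3, 2, 11, 15, so Brio commits to Z. Subgame-perfect outcome: (XL, Z) with payoffs (15, 15).
Under simultaneous play:
Alto's best replies: W→XL; X→S; Y→XL; Z→XL.
Brio's best replies: S→Y; M→Z; L→Z; XL→Z.
The unique mutual best reply is (XL, Z), giving (15, 15).
Alto earns 15 sequentially versus 15 at the Nash outcome: unchanged.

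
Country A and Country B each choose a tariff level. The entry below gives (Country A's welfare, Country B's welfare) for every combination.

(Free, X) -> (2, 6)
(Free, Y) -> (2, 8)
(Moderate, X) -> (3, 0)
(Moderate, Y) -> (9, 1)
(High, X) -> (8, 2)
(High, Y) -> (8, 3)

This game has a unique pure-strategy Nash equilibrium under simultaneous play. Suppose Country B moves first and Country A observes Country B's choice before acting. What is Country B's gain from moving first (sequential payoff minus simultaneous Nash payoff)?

1

Country A best-responds to each possible Country B move:
- X: Country A compares 2, 3, 8 and picks High; Country B would get 2.
- Y: Country A compares 2, 9, 8 and picks Moderate; Country B would get 1.
Among 2, 1, the best is 2 at X. Subgame-perfect outcome: (High, X) with payoffs (8, 2).
Now find the simultaneous Nash equilibrium.
Country A's best replies: X→High; Y→Moderate.
Country B's best replies: Free→Y; Moderate→Y; High→Y.
The unique mutual best reply is (Moderate, Y), giving (9, 1).
Country B's commitment gain: 2 − 1 = 1.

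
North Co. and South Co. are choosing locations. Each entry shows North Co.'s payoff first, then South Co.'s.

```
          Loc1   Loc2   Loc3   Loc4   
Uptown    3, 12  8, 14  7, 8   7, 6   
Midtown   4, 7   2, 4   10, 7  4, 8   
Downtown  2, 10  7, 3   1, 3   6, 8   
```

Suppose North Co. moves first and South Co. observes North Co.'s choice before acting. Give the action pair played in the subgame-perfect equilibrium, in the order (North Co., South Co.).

(Uptown, Loc2)

Backward induction with North Co. moving first.
- Uptown: BR = Loc2, leader payoff 8.
- Midtown: BR = Loc4, leader payoff 4.
- Downtown: BR = Loc1, leader payoff 2.
Among 8, 4, 2, the best is 8 at Uptown. Subgame-perfect outcome: (Uptown, Loc2) with payoffs (8, 14).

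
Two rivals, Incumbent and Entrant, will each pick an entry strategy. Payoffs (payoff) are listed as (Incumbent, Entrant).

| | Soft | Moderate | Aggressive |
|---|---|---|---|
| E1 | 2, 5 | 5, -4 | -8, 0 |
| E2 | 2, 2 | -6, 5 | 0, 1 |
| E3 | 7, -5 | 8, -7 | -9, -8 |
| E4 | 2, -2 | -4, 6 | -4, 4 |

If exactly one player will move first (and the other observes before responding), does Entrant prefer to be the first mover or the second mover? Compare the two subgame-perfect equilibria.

first

If Incumbent leads: Entrant's best replies are E1→Soft, E2→Moderate, E3→Soft, E4→Moderate; Incumbent's induced payoffs 2, -6, 7, -4; outcome (E3, Soft), payoffs (7, -5).
If Entrant leads: Incumbent's best replies are Soft→E3, Moderate→E3, Aggressive→E2; Entrant's induced payoffs -5, -7, 1; outcome (E2, Aggressive), payoffs (0, 1).
Entrant gets 1 moving first and -5 moving second, so Entrant prefers to move first.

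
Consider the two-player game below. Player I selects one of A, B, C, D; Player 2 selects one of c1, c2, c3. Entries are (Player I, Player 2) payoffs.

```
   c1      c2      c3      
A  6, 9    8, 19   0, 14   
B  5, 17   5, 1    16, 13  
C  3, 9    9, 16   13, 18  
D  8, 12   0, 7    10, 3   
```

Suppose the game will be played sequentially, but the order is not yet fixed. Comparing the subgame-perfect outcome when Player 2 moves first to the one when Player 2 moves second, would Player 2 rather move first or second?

If Player I leads: Player 2's best replies are A→c2, B→c1, C→c3, D→c1; Player I's induced payoffs 8, 5, 13, 8; outcome (C, c3), payoffs (13, 18).
If Player 2 leads: Player I's best replies are c1→D, c2→C, c3→B; Player 2's induced payoffs 12, 16, 13; outcome (C, c2), payoffs (9, 16).
Player 2 gets 16 moving first and 18 moving second, so Player 2 prefers to move second.

second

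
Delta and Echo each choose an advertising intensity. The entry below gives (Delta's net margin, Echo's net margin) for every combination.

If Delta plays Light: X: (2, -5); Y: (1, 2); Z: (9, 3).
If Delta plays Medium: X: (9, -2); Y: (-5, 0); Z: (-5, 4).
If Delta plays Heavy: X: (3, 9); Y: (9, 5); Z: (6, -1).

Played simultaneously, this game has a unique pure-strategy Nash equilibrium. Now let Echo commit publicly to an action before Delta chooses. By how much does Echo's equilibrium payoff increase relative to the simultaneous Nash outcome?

Solve by backward induction (Echo leads).
- X → Delta plays Medium (best of 2, 9, 3); Echo gets -2.
- Y → Delta plays Heavy (best of 1, -5, 9); Echo gets 5.
- Z → Delta plays Light (best of 9, -5, 6); Echo gets 3.
Maximizing over -2, 5, 3, Echo chooses Y. Subgame-perfect outcome: (Heavy, Y) with payoffs (9, 5).
Under simultaneous play:
Delta's best replies: X→Medium; Y→Heavy; Z→Light.
Echo's best replies: Light→Z; Medium→Z; Heavy→X.
Only (Light, Z) has each player best-responding; Nash payoffs (9, 3).
Echo's commitment gain: 5 − 3 = 2.

2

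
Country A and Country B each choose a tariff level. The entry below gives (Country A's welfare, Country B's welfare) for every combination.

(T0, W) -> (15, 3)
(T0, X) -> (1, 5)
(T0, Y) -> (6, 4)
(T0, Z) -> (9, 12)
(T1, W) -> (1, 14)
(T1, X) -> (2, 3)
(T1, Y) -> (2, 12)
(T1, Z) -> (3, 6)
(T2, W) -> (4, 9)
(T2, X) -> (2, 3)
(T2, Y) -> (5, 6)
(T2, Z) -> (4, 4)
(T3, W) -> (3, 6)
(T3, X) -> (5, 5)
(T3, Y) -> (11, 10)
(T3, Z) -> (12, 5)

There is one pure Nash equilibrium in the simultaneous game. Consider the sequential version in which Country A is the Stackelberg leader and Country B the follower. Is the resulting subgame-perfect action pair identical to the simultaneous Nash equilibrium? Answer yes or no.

Backward induction with Country A moving first.
- T0: BR = Z, leader payoff 9.
- T1: BR = W, leader payoff 1.
- T2: BR = W, leader payoff 4.
- T3: BR = Y, leader payoff 11.
Country A's induced payoffs are 9, 1, 4, 11, so Country A commits to T3. Subgame-perfect outcome: (T3, Y) with payoffs (11, 10).
Now find the simultaneous Nash equilibrium.
Country A's best replies: W→T0; X→T3; Y→T3; Z→T3.
Country B's best replies: T0→Z; T1→W; T2→W; T3→Y.
Only (T3, Y) has each player best-responding; Nash payoffs (11, 10).
Sequential outcome (T3, Y) coincides with the Nash profile (T3, Y).

yes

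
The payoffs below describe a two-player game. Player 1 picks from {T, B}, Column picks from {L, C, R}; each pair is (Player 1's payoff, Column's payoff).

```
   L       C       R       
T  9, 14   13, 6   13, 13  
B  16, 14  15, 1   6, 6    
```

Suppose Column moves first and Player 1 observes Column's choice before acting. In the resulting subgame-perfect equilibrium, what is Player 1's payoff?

Backward induction with Column moving first.
- L: Player 1 compares 9, 16 and picks B; Column would get 14.
- C: Player 1 compares 13, 15 and picks B; Column would get 1.
- R: Player 1 compares 13, 6 and picks T; Column would get 13.
Column's induced payoffs are 14, 1, 13, so Column commits to L. Subgame-perfect outcome: (B, L) with payoffs (16, 14).

16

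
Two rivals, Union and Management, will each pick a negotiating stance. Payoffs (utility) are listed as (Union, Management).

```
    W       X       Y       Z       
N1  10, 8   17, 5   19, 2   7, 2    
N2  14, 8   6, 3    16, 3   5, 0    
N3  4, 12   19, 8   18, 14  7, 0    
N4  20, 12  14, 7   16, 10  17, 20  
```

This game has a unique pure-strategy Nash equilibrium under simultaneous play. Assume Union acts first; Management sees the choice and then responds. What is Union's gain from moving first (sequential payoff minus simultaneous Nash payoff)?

1

Backward induction with Union moving first.
- N1 → Management plays W (best of 8, 5, 2, 2); Union gets 10.
- N2 → Management plays W (best of 8, 3, 3, 0); Union gets 14.
- N3 → Management plays Y (best of 12, 8, 14, 0); Union gets 18.
- N4 → Management plays Z (best of 12, 7, 10, 20); Union gets 17.
Among 10, 14, 18, 17, the best is 18 at N3. Subgame-perfect outcome: (N3, Y) with payoffs (18, 14).
For the simultaneous game, intersect best replies.
Union's best replies: W→N4; X→N3; Y→N1; Z→N4.
Management's best replies: N1→W; N2→W; N3→Y; N4→Z.
The unique mutual best reply is (N4, Z), giving (17, 20).
Union's commitment gain: 18 − 17 = 1.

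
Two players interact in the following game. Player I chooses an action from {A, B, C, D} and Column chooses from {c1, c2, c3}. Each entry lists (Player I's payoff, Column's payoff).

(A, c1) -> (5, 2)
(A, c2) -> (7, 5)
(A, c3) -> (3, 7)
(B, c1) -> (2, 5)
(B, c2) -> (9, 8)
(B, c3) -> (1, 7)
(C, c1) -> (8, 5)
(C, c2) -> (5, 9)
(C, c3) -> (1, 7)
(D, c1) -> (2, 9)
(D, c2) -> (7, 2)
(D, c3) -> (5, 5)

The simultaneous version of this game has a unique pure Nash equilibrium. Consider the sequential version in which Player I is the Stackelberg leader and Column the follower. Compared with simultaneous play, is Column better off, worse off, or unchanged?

Work backward from Column's decision.
- A → Column plays c3 (best of 2, 5, 7); Player I gets 3.
- B → Column plays c2 (best of 5, 8, 7); Player I gets 9.
- C → Column plays c2 (best of 5, 9, 7); Player I gets 5.
- D → Column plays c1 (best of 9, 2, 5); Player I gets 2.
Maximizing over 3, 9, 5, 2, Player I chooses B. Subgame-perfect outcome: (B, c2) with payoffs (9, 8).
Now find the simultaneous Nash equilibrium.
Player I's best replies: c1→C; c2→B; c3→D.
Column's best replies: A→c3; B→c2; C→c2; D→c1.
Only (B, c2) has each player best-responding; Nash payoffs (9, 8).
Column earns 8 sequentially versus 8 at the Nash outcome: unchanged.

unchanged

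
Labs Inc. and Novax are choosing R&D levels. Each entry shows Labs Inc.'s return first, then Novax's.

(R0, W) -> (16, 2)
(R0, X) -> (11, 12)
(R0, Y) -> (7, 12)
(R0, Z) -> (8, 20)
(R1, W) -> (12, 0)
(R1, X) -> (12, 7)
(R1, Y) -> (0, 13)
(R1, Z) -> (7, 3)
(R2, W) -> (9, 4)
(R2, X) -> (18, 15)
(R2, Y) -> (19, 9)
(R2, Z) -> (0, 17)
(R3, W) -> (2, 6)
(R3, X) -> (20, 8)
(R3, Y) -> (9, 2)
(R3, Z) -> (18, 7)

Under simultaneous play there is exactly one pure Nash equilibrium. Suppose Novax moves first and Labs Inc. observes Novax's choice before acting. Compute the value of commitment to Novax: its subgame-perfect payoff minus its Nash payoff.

Backward induction with Novax moving first.
- W → Labs Inc. plays R0 (best of 16, 12, 9, 2); Novax gets 2.
- X → Labs Inc. plays R3 (best of 11, 12, 18, 20); Novax gets 8.
- Y → Labs Inc. plays R2 (best of 7, 0, 19, 9); Novax gets 9.
- Z → Labs Inc. plays R3 (best of 8, 7, 0, 18); Novax gets 7.
Maximizing over 2, 8, 9, 7, Novax chooses Y. Subgame-perfect outcome: (R2, Y) with payoffs (19, 9).
Now find the simultaneous Nash equilibrium.
Labs Inc.'s best replies: W→R0; X→R3; Y→R2; Z→R3.
Novax's best replies: R0→Z; R1→Y; R2→Z; R3→X.
The unique mutual best reply is (R3, X), giving (20, 8).
Novax's commitment gain: 9 − 8 = 1.

1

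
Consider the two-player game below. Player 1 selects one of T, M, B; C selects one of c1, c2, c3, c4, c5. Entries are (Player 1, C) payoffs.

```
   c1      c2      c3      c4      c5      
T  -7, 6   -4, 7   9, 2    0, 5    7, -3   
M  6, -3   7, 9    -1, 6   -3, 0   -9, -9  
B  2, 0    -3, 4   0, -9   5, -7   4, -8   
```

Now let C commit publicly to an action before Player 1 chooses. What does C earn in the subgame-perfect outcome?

9

Player 1 best-responds to each possible C move:
- c1: Player 1 compares -7, 6, 2 and picks M; C would get -3.
- c2: Player 1 compares -4, 7, -3 and picks M; C would get 9.
- c3: Player 1 compares 9, -1, 0 and picks T; C would get 2.
- c4: Player 1 compares 0, -3, 5 and picks B; C would get -7.
- c5: Player 1 compares 7, -9, 4 and picks T; C would get -3.
Maximizing over -3, 9, 2, -7, -3, C chooses c2. Subgame-perfect outcome: (M, c2) with payoffs (7, 9).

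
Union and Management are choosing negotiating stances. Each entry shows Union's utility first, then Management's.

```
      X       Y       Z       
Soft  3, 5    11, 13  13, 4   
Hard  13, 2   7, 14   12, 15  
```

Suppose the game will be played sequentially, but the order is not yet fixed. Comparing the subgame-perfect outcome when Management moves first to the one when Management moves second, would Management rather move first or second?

If Union leads: Management's best replies are Soft→Y, Hard→Z; Union's induced payoffs 11, 12; outcome (Hard, Z), payoffs (12, 15).
If Management leads: Union's best replies are X→Hard, Y→Soft, Z→Soft; Management's induced payoffs 2, 13, 4; outcome (Soft, Y), payoffs (11, 13).
Management gets 13 moving first and 15 moving second, so Management prefers to move second.

second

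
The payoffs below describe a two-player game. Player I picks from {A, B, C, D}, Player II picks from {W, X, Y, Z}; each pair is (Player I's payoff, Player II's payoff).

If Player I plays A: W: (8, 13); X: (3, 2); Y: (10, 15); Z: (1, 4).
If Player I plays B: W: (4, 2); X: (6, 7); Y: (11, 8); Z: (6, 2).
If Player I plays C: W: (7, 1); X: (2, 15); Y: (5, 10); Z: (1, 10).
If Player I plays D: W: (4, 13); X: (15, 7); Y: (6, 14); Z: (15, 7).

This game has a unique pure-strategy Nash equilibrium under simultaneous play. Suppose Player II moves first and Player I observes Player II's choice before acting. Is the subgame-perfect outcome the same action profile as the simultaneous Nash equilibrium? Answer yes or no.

Backward induction with Player II moving first.
- W: BR = A, leader payoff 13.
- X: BR = D, leader payoff 7.
- Y: BR = B, leader payoff 8.
- Z: BR = D, leader payoff 7.
Among 13, 7, 8, 7, the best is 13 at W. Subgame-perfect outcome: (A, W) with payoffs (8, 13).
Under simultaneous play:
Player I's best replies: W→A; X→D; Y→B; Z→D.
Player II's best replies: A→Y; B→Y; C→X; D→Y.
The unique mutual best reply is (B, Y), giving (11, 8).
Sequential outcome (A, W) differs from the Nash profile (B, Y).

no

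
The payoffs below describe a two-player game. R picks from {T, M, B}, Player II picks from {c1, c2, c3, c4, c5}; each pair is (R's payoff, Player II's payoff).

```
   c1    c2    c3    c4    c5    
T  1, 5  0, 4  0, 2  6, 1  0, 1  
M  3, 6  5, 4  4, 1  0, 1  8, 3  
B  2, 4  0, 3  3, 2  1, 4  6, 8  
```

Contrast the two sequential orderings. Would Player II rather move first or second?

second

If R leads: Player II's best replies are T→c1, M→c1, B→c5; R's induced payoffs 1, 3, 6; outcome (B, c5), payoffs (6, 8).
If Player II leads: R's best replies are c1→M, c2→M, c3→M, c4→T, c5→M; Player II's induced payoffs 6, 4, 1, 1, 3; outcome (M, c1), payoffs (3, 6).
Player II gets 6 moving first and 8 moving second, so Player II prefers to move second.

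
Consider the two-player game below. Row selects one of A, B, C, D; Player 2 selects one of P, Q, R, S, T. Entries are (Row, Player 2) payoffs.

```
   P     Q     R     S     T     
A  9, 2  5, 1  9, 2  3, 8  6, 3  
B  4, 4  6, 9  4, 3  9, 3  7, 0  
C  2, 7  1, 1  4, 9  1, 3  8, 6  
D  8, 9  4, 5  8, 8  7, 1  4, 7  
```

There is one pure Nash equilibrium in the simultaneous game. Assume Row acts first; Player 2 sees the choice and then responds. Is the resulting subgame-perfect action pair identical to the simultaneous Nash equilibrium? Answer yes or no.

no

Backward induction with Row moving first.
- A: Player 2 compares 2, 1, 2, 8, 3 and picks S; Row would get 3.
- B: Player 2 compares 4, 9, 3, 3, 0 and picks Q; Row would get 6.
- C: Player 2 compares 7, 1, 9, 3, 6 and picks R; Row would get 4.
- D: Player 2 compares 9, 5, 8, 1, 7 and picks P; Row would get 8.
Maximizing over 3, 6, 4, 8, Row chooses D. Subgame-perfect outcome: (D, P) with payoffs (8, 9).
For the simultaneous game, intersect best replies.
Row's best replies: P→A; Q→B; R→A; S→B; T→C.
Player 2's best replies: A→S; B→Q; C→R; D→P.
The unique mutual best reply is (B, Q), giving (6, 9).
Sequential outcome (D, P) differs from the Nash profile (B, Q).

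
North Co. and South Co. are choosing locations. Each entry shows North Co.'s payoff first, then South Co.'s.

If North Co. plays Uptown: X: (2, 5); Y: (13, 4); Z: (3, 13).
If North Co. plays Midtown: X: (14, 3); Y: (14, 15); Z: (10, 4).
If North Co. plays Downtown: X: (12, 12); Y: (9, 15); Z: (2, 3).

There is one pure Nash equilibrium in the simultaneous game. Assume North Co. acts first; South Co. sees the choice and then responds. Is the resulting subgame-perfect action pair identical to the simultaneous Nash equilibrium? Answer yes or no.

South Co. best-responds to each possible North Co. move:
- Uptown: BR = Z, leader payoff 3.
- Midtown: BR = Y, leader payoff 14.
- Downtown: BR = Y, leader payoff 9.
Among 3, 14, 9, the best is 14 at Midtown. Subgame-perfect outcome: (Midtown, Y) with payoffs (14, 15).
For the simultaneous game, intersect best replies.
North Co.'s best replies: X→Midtown; Y→Midtown; Z→Midtown.
South Co.'s best replies: Uptown→Z; Midtown→Y; Downtown→Y.
The unique mutual best reply is (Midtown, Y), giving (14, 15).
Sequential outcome (Midtown, Y) coincides with the Nash profile (Midtown, Y).

yes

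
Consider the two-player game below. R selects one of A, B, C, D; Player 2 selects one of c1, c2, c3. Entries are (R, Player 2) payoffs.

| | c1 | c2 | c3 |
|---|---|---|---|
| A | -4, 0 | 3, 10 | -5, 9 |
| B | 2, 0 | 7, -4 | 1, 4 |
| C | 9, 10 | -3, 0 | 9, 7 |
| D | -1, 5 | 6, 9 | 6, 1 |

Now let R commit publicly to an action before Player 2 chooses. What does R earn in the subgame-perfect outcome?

9

Player 2 best-responds to each possible R move:
- A → Player 2 plays c2 (best of 0, 10, 9); R gets 3.
- B → Player 2 plays c3 (best of 0, -4, 4); R gets 1.
- C → Player 2 plays c1 (best of 10, 0, 7); R gets 9.
- D → Player 2 plays c2 (best of 5, 9, 1); R gets 6.
R's induced payoffs are 3, 1, 9, 6, so R commits to C. Subgame-perfect outcome: (C, c1) with payoffs (9, 10).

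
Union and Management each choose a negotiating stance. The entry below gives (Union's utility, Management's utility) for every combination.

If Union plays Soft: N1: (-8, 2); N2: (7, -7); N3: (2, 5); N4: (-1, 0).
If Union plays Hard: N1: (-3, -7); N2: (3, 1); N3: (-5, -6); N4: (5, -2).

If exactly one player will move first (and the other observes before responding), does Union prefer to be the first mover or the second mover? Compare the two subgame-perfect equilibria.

If Union leads: Management's best replies are Soft→N3, Hard→N2; Union's induced payoffs 2, 3; outcome (Hard, N2), payoffs (3, 1).
If Management leads: Union's best replies are N1→Hard, N2→Soft, N3→Soft, N4→Hard; Management's induced payoffs -7, -7, 5, -2; outcome (Soft, N3), payoffs (2, 5).
Union gets 3 moving first and 2 moving second, so Union prefers to move first.

first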